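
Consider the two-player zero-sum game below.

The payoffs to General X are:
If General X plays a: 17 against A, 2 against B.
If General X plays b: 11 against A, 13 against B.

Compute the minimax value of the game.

199/17

Row minima are 2 and 11, so General X's maximin is 11; column maxima are 17 and 13, so General Y's minimax is 13. These differ, so the equilibrium is in mixed strategies.
Let General X play a with probability p. General Y is indifferent when 17p + 11(1−p) = 2p + 13(1−p), giving p = 2/17.
Let General Y play A with probability q. General X is indifferent when 17q + 2(1−q) = 11q + 13(1−q), giving q = 11/17.
The value is 17·(11/17) + (2)·(6/17) = 199/17.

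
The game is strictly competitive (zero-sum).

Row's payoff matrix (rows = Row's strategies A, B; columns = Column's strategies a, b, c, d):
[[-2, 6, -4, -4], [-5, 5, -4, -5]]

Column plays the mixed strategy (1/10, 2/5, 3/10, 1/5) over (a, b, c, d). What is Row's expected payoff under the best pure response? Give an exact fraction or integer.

1/5

A: (-2)·(1/10) + (6)·(2/5) + (-4)·(3/10) + (-4)·(1/5) = 1/5.
B: (-5)·(1/10) + (5)·(2/5) + (-4)·(3/10) + (-5)·(1/5) = -7/10.
The best pure response is A with expected payoff 1/5.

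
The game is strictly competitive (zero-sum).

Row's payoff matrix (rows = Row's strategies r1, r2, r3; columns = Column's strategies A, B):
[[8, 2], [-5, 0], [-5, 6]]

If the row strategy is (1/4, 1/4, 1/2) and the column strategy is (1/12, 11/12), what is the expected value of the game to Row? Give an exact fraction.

Against (1/12, 11/12), each row's expected payoff is r1: 5/2; r2: -5/12; r3: 61/12.
Taking the (1/4, 1/4, 1/2)-weighted average: (1/4)·(5/2) + (1/4)·(-5/12) + (1/2)·(61/12) = 49/16.

49/16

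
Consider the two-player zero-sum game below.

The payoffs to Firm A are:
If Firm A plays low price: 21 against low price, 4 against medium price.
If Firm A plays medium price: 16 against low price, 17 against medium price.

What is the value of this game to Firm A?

Row minima are 4 and 16, so Firm A's maximin is 16; column maxima are 21 and 17, so Firm B's minimax is 17. These differ, so the equilibrium is in mixed strategies.
Let Firm A play low price with probability p. Firm B is indifferent when 21p + 16(1−p) = 4p + 17(1−p), giving p = 1/18.
Let Firm B play low price with probability q. Firm A is indifferent when 21q + 4(1−q) = 16q + 17(1−q), giving q = 13/18.
The value is 21·(13/18) + (4)·(5/18) = 293/18.

293/18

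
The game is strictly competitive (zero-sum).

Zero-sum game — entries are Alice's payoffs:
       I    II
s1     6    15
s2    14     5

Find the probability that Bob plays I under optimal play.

Row minima are 6 and 5, so Alice's maximin is 6; column maxima are 14 and 15, so Bob's minimax is 14. These differ, so the equilibrium is in mixed strategies.
Let Bob play I with probability q. Alice is indifferent when 6q + 15(1−q) = 14q + 5(1−q), giving q = 5/9.

5/9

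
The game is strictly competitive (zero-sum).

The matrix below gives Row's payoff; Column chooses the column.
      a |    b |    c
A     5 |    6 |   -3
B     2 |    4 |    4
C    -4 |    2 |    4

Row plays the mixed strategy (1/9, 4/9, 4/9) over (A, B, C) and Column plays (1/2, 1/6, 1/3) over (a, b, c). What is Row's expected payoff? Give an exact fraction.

Against (1/2, 1/6, 1/3), each row's expected payoff is A: 5/2; B: 3; C: -1/3.
Taking the (1/9, 4/9, 4/9)-weighted average: (1/9)·(5/2) + (4/9)·(3) + (4/9)·(-1/3) = 79/54.

79/54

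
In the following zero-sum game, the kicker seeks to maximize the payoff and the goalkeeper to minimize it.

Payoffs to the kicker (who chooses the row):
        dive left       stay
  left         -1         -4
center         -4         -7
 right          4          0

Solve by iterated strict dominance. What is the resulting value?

0

Column dive left is strictly dominated by stay for the goalkeeper (-4<-1, -7<-4, 0<4); eliminate dive left.
Row left is strictly dominated by row right (0>-4); eliminate left.
Row center is strictly dominated by row right (0>-7); eliminate center.
Only (right, stay) remains, with payoff 0.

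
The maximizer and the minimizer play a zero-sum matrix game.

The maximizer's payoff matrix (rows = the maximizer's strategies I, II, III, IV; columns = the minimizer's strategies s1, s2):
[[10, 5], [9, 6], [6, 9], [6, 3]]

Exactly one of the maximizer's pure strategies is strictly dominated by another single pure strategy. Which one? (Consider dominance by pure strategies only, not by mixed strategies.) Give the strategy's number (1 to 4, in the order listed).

4

Compare IV with I: 10 > 6, 5 > 3.
So I strictly dominates IV for the maximizer; IV is strictly dominated.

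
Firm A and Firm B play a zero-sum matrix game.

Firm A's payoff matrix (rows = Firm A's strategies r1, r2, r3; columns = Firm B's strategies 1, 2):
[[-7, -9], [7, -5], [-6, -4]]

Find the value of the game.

Row r1 is strictly dominated by row r3, so Firm A never plays it.
The remaining 2×2 game on (r2, r3) × (1, 2) has no saddle point. Let Firm A play r2 with probability p; indifference gives 7p − 6(1−p) = −5p − 4(1−p), so p = 1/7.
Similarly Firm B's optimal q on 1 is 1/14, and the value is 7·(1/14) + (-5)·(13/14) = -29/7.

-29/7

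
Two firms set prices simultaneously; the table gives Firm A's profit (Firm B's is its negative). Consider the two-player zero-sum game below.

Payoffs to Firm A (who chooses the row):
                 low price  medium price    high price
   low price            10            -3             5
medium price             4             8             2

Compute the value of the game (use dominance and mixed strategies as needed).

Column low price is strictly dominated by high price for Firm B (it gives Firm A more in every row).
The remaining 2×2 game on (low price, medium price) × (medium price, high price) has no saddle point. Let Firm A play low price with probability p; indifference gives −3p + 8(1−p) = 5p + 2(1−p), so p = 3/7.
Similarly Firm B's optimal q on medium price is 3/14, and the value is -3·(3/14) + (5)·(11/14) = 23/7.

23/7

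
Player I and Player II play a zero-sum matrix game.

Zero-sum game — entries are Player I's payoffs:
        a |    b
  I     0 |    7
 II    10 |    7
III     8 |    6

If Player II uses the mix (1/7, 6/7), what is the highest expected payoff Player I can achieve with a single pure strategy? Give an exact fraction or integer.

I: (0)·(1/7) + (7)·(6/7) = 6.
II: (10)·(1/7) + (7)·(6/7) = 52/7.
III: (8)·(1/7) + (6)·(6/7) = 44/7.
The best pure response is II with expected payoff 52/7.

52/7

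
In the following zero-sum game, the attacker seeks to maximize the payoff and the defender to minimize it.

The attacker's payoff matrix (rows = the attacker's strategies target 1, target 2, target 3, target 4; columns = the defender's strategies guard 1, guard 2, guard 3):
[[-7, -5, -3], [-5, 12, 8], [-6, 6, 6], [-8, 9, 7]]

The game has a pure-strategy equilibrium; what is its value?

Row minima: -7, -5, -6, -8 → the attacker's maximin is -5.
Column maxima: -5, 12, 8 → the defender's minimax is -5.
They coincide at (target 2, guard 1), so the value is -5.

-5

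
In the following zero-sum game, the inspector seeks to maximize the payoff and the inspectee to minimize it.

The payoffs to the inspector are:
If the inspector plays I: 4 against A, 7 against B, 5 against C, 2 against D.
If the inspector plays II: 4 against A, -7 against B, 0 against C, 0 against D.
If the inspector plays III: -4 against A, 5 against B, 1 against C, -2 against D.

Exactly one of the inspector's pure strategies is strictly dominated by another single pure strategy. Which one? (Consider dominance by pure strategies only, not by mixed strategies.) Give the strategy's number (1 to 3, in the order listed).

Compare III with I: 4 > -4, 7 > 5, 5 > 1, 2 > -2.
So I strictly dominates III for the inspector; III is strictly dominated.

3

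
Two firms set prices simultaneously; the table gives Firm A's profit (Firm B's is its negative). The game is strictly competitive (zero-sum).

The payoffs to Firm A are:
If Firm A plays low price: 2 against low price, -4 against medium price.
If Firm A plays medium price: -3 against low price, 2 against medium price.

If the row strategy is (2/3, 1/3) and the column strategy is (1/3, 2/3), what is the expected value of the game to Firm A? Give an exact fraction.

Against (1/3, 2/3), each row's expected payoff is low price: -2; medium price: 1/3.
Taking the (2/3, 1/3)-weighted average: (2/3)·(-2) + (1/3)·(1/3) = -11/9.

-11/9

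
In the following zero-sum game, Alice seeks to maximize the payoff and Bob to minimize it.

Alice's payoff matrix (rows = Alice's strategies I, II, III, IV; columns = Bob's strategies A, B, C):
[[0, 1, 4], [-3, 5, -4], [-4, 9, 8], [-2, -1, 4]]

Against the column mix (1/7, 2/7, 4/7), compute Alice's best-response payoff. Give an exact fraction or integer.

46/7

I: (0)·(1/7) + (1)·(2/7) + (4)·(4/7) = 18/7.
II: (-3)·(1/7) + (5)·(2/7) + (-4)·(4/7) = -9/7.
III: (-4)·(1/7) + (9)·(2/7) + (8)·(4/7) = 46/7.
IV: (-2)·(1/7) + (-1)·(2/7) + (4)·(4/7) = 12/7.
The best pure response is III with expected payoff 46/7.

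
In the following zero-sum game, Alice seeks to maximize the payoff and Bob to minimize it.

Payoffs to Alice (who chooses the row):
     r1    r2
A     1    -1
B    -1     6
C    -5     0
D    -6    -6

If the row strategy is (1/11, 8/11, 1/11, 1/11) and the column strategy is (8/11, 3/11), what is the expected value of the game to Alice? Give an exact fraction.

-21/121

Against (8/11, 3/11), each row's expected payoff is A: 5/11; B: 10/11; C: -40/11; D: -6.
Taking the (1/11, 8/11, 1/11, 1/11)-weighted average: (1/11)·(5/11) + (8/11)·(10/11) + (1/11)·(-40/11) + (1/11)·(-6) = -21/121.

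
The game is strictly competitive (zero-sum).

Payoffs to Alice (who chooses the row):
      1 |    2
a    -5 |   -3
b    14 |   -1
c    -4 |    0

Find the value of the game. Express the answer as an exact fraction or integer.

-4/19

Row a is strictly dominated by row c, so Alice never plays it.
The remaining 2×2 game on (b, c) × (1, 2) has no saddle point. Let Alice play b with probability p; indifference gives 14p − 4(1−p) = −p, so p = 4/19.
Similarly Bob's optimal q on 1 is 1/19, and the value is 14·(1/19) + (-1)·(18/19) = -4/19.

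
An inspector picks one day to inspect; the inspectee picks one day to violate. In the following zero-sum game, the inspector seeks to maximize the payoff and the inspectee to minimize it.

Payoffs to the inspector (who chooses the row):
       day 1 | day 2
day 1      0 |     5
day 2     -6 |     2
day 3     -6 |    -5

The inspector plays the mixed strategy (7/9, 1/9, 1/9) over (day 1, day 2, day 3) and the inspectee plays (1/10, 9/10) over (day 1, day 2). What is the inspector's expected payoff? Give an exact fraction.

46/15

Against (1/10, 9/10), each row's expected payoff is day 1: 9/2; day 2: 6/5; day 3: -51/10.
Taking the (7/9, 1/9, 1/9)-weighted average: (7/9)·(9/2) + (1/9)·(6/5) + (1/9)·(-51/10) = 46/15.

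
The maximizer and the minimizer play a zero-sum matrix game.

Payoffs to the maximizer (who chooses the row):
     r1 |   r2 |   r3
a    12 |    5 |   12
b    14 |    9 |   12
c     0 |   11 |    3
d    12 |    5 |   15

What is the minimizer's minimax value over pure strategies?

The worst case (largest entry) in each column is r1: 14, r2: 11, r3: 15.
The best (smallest) of these is 11.

11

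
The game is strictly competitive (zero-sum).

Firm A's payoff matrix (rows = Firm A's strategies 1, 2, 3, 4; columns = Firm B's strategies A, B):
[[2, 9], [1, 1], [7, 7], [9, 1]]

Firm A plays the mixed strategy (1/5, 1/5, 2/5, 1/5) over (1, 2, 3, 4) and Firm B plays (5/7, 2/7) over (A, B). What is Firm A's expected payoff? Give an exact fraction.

36/7

Against (5/7, 2/7), each row's expected payoff is 1: 4; 2: 1; 3: 7; 4: 47/7.
Taking the (1/5, 1/5, 2/5, 1/5)-weighted average: (1/5)·(4) + (1/5)·(1) + (2/5)·(7) + (1/5)·(47/7) = 36/7.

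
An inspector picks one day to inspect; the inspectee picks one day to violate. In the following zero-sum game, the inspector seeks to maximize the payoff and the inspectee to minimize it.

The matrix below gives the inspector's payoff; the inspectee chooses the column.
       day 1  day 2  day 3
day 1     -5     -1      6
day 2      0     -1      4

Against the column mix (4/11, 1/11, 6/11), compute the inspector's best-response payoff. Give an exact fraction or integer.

23/11

day 1: (-5)·(4/11) + (-1)·(1/11) + (6)·(6/11) = 15/11.
day 2: (0)·(4/11) + (-1)·(1/11) + (4)·(6/11) = 23/11.
The best pure response is day 2 with expected payoff 23/11.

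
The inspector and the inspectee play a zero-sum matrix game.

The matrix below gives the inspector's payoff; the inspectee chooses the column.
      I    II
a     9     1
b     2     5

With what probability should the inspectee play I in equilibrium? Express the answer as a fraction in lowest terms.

Row minima are 1 and 2, so the inspector's maximin is 2; column maxima are 9 and 5, so the inspectee's minimax is 5. These differ, so the equilibrium is in mixed strategies.
Let the inspectee play I with probability q. The inspector is indifferent when 9q + (1−q) = 2q + 5(1−q), giving q = 4/11.

4/11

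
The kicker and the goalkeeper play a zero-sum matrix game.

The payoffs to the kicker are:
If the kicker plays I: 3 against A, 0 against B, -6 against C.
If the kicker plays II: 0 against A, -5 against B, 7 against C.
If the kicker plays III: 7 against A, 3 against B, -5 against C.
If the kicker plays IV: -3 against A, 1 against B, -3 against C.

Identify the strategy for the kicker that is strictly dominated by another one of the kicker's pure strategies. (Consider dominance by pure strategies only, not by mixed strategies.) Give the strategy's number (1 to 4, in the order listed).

Compare I with III: 7 > 3, 3 > 0, -5 > -6.
So III strictly dominates I for the kicker; I is strictly dominated.

1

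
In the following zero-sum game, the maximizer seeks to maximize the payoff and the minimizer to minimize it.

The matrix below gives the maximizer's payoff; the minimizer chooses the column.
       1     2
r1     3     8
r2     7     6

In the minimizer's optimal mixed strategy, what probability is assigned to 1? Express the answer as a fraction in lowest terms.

Row minima are 3 and 6, so the maximizer's maximin is 6; column maxima are 7 and 8, so the minimizer's minimax is 7. These differ, so the equilibrium is in mixed strategies.
Let the minimizer play 1 with probability q. The maximizer is indifferent when 3q + 8(1−q) = 7q + 6(1−q), giving q = 1/3.

1/3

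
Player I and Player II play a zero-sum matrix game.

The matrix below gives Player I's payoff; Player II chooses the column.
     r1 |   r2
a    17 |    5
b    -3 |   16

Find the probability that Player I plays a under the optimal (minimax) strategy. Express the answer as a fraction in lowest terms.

19/31

Row minima are 5 and -3, so Player I's maximin is 5; column maxima are 17 and 16, so Player II's minimax is 16. These differ, so the equilibrium is in mixed strategies.
Let Player I play a with probability p. Player II is indifferent when 17p − 3(1−p) = 5p + 16(1−p), giving p = 19/31.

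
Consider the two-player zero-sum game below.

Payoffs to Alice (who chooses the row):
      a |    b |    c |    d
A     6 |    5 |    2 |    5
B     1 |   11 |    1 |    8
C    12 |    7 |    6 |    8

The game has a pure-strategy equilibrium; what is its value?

6

Row minima: 2, 1, 6 → Alice's maximin is 6.
Column maxima: 12, 11, 6, 8 → Bob's minimax is 6.
They coincide at (C, c), so the value is 6.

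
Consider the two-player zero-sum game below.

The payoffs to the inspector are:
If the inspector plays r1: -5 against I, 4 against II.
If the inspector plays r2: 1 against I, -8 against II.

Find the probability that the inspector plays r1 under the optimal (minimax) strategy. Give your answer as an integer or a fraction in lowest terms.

Row minima are -5 and -8, so the inspector's maximin is -5; column maxima are 1 and 4, so the inspectee's minimax is 1. These differ, so the equilibrium is in mixed strategies.
Let the inspector play r1 with probability p. The inspectee is indifferent when −5p + (1−p) = 4p − 8(1−p), giving p = 1/2.

1/2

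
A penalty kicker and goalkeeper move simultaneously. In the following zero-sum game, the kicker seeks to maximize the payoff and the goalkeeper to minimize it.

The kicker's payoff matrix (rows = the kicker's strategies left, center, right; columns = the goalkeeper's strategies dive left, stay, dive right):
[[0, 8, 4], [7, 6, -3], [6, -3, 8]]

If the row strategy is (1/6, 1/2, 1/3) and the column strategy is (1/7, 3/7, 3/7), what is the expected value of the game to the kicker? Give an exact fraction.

3

Against (1/7, 3/7, 3/7), each row's expected payoff is left: 36/7; center: 16/7; right: 3.
Taking the (1/6, 1/2, 1/3)-weighted average: (1/6)·(36/7) + (1/2)·(16/7) + (1/3)·(3) = 3.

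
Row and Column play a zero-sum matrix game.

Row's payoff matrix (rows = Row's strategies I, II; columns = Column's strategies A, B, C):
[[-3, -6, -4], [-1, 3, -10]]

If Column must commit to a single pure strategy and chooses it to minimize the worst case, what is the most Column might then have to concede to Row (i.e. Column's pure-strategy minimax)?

The worst case (largest entry) in each column is A: -1, B: 3, C: -4.
The best (smallest) of these is -4.

-4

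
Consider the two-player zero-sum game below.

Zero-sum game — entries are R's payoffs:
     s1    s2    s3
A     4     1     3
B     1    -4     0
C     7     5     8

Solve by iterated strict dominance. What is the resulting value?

5

Row A is strictly dominated by row C (7>4, 5>1, 8>3); eliminate A.
Row B is strictly dominated by row C (7>1, 5>-4, 8>0); eliminate B.
Column s3 is strictly dominated by s1 for C (7<8); eliminate s3.
Column s1 is strictly dominated by s2 for C (5<7); eliminate s1.
Only (C, s2) remains, with payoff 5.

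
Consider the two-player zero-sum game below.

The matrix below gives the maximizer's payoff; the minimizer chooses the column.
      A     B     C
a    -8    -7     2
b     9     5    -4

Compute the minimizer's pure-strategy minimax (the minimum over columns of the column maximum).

2

The worst case (largest entry) in each column is A: 9, B: 5, C: 2.
The best (smallest) of these is 2.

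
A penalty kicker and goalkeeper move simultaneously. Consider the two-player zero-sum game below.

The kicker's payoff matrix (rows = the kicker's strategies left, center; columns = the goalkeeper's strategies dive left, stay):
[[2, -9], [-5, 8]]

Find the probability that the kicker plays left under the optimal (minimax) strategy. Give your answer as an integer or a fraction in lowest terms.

Row minima are -9 and -5, so the kicker's maximin is -5; column maxima are 2 and 8, so the goalkeeper's minimax is 2. These differ, so the equilibrium is in mixed strategies.
Let the kicker play left with probability p. The goalkeeper is indifferent when 2p − 5(1−p) = −9p + 8(1−p), giving p = 13/24.

13/24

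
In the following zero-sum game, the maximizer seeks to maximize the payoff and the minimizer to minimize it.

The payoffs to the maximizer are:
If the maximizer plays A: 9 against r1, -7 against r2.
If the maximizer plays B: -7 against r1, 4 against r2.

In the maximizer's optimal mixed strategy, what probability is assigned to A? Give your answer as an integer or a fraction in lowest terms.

11/27

Row minima are -7 and -7, so the maximizer's maximin is -7; column maxima are 9 and 4, so the minimizer's minimax is 4. These differ, so the equilibrium is in mixed strategies.
Let the maximizer play A with probability p. The minimizer is indifferent when 9p − 7(1−p) = −7p + 4(1−p), giving p = 11/27.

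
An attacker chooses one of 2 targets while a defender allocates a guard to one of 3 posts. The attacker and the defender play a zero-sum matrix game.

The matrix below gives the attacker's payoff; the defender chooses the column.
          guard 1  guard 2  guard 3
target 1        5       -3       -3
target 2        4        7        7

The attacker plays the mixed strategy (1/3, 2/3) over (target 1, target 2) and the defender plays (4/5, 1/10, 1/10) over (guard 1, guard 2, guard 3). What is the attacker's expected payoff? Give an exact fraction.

21/5

Against (4/5, 1/10, 1/10), each row's expected payoff is target 1: 17/5; target 2: 23/5.
Taking the (1/3, 2/3)-weighted average: (1/3)·(17/5) + (2/3)·(23/5) = 21/5.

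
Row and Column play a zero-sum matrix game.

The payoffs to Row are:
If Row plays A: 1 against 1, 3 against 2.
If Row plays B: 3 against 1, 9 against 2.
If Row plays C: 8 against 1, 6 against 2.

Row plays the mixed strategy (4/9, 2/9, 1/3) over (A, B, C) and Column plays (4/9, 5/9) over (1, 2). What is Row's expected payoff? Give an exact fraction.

Against (4/9, 5/9), each row's expected payoff is A: 19/9; B: 19/3; C: 62/9.
Taking the (4/9, 2/9, 1/3)-weighted average: (4/9)·(19/9) + (2/9)·(19/3) + (1/3)·(62/9) = 376/81.

376/81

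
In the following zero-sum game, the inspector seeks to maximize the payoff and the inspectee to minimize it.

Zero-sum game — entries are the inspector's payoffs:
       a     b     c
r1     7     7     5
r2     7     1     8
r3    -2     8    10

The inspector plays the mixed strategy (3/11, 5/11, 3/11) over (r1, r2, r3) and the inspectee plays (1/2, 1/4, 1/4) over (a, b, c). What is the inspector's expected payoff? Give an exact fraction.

Against (1/2, 1/4, 1/4), each row's expected payoff is r1: 13/2; r2: 23/4; r3: 7/2.
Taking the (3/11, 5/11, 3/11)-weighted average: (3/11)·(13/2) + (5/11)·(23/4) + (3/11)·(7/2) = 235/44.

235/44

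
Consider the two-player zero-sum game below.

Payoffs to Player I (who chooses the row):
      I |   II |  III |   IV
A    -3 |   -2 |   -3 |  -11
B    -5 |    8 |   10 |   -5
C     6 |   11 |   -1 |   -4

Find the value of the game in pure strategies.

Row minima: -11, -5, -4 → Player I's maximin is -4.
Column maxima: 6, 11, 10, -4 → Player II's minimax is -4.
They coincide at (C, IV), so the value is -4.

-4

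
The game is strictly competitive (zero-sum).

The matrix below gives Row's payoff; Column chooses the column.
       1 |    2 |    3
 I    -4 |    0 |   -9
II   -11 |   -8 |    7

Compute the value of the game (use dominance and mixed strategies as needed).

Column 2 is strictly dominated by 1 for Column (it gives Row more in every row).
The remaining 2×2 game on (I, II) × (1, 3) has no saddle point. Let Row play I with probability p; indifference gives −4p − 11(1−p) = −9p + 7(1−p), so p = 18/23.
Similarly Column's optimal q on 1 is 16/23, and the value is -4·(16/23) + (-9)·(7/23) = -127/23.

-127/23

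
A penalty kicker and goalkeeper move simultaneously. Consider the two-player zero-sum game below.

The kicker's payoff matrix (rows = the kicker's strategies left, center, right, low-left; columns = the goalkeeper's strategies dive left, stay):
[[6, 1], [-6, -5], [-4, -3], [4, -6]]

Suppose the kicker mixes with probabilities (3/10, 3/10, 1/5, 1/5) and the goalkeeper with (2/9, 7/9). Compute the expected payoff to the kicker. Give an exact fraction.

Against (2/9, 7/9), each row's expected payoff is left: 19/9; center: -47/9; right: -29/9; low-left: -34/9.
Taking the (3/10, 3/10, 1/5, 1/5)-weighted average: (3/10)·(19/9) + (3/10)·(-47/9) + (1/5)·(-29/9) + (1/5)·(-34/9) = -7/3.

-7/3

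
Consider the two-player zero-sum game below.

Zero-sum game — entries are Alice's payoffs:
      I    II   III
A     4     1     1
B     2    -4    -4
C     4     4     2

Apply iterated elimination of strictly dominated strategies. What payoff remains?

Column I is strictly dominated by III for Bob (1<4, -4<2, 2<4); eliminate I.
Row B is strictly dominated by row A (1>-4, 1>-4); eliminate B.
Row A is strictly dominated by row C (4>1, 2>1); eliminate A.
Column II is strictly dominated by III for Bob (2<4); eliminate II.
Only (C, III) remains, with payoff 2.

2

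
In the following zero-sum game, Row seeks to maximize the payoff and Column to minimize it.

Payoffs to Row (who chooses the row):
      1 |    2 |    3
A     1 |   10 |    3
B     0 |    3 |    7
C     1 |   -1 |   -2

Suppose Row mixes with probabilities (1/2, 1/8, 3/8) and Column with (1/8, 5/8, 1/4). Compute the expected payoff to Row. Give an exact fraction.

Against (1/8, 5/8, 1/4), each row's expected payoff is A: 57/8; B: 29/8; C: -1.
Taking the (1/2, 1/8, 3/8)-weighted average: (1/2)·(57/8) + (1/8)·(29/8) + (3/8)·(-1) = 233/64.

233/64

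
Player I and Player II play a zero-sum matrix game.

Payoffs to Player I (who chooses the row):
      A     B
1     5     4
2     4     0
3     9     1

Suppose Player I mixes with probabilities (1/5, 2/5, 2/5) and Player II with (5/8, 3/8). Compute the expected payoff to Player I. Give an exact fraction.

Against (5/8, 3/8), each row's expected payoff is 1: 37/8; 2: 5/2; 3: 6.
Taking the (1/5, 2/5, 2/5)-weighted average: (1/5)·(37/8) + (2/5)·(5/2) + (2/5)·(6) = 173/40.

173/40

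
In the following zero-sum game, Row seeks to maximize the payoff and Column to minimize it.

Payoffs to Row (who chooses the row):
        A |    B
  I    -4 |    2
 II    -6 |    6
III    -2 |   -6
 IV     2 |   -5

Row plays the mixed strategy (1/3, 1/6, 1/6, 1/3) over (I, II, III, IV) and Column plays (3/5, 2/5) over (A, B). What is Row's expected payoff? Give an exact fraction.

-8/5

Against (3/5, 2/5), each row's expected payoff is I: -8/5; II: -6/5; III: -18/5; IV: -4/5.
Taking the (1/3, 1/6, 1/6, 1/3)-weighted average: (1/3)·(-8/5) + (1/6)·(-6/5) + (1/6)·(-18/5) + (1/3)·(-4/5) = -8/5.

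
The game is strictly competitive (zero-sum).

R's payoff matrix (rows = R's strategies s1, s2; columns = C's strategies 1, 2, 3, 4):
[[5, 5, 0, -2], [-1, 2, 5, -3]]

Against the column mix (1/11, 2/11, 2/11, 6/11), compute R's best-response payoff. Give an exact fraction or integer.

s1: (5)·(1/11) + (5)·(2/11) + (0)·(2/11) + (-2)·(6/11) = 3/11.
s2: (-1)·(1/11) + (2)·(2/11) + (5)·(2/11) + (-3)·(6/11) = -5/11.
The best pure response is s1 with expected payoff 3/11.

3/11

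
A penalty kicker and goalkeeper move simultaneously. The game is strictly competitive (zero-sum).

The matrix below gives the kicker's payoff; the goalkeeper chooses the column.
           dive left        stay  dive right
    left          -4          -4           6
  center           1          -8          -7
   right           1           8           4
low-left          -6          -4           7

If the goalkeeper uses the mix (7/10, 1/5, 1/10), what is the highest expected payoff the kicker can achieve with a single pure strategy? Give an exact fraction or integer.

27/10

left: (-4)·(7/10) + (-4)·(1/5) + (6)·(1/10) = -3.
center: (1)·(7/10) + (-8)·(1/5) + (-7)·(1/10) = -8/5.
right: (1)·(7/10) + (8)·(1/5) + (4)·(1/10) = 27/10.
low-left: (-6)·(7/10) + (-4)·(1/5) + (7)·(1/10) = -43/10.
The best pure response is right with expected payoff 27/10.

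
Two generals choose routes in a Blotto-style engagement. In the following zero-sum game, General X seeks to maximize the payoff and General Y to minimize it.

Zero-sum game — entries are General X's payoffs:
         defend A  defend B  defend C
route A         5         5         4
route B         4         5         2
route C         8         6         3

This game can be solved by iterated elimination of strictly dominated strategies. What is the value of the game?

4

Column defend B is strictly dominated by defend C for General Y (4<5, 2<5, 3<6); eliminate defend B.
Column defend A is strictly dominated by defend C for General Y (4<5, 2<4, 3<8); eliminate defend A.
Row route C is strictly dominated by row route A (4>3); eliminate route C.
Row route B is strictly dominated by row route A (4>2); eliminate route B.
Only (route A, defend C) remains, with payoff 4.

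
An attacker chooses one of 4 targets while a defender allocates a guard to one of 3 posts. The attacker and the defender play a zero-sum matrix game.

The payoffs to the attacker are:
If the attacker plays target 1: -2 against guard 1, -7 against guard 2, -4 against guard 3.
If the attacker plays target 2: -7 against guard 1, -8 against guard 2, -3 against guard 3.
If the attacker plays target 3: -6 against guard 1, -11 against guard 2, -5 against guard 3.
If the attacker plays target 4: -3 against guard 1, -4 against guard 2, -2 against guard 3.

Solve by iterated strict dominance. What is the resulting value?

Row target 3 is strictly dominated by row target 1 (-2>-6, -7>-11, -4>-5); eliminate target 3.
Row target 2 is strictly dominated by row target 4 (-3>-7, -4>-8, -2>-3); eliminate target 2.
Column guard 1 is strictly dominated by guard 2 for the defender (-7<-2, -4<-3); eliminate guard 1.
Row target 1 is strictly dominated by row target 4 (-4>-7, -2>-4); eliminate target 1.
Column guard 3 is strictly dominated by guard 2 for the defender (-4<-2); eliminate guard 3.
Only (target 4, guard 2) remains, with payoff -4.

-4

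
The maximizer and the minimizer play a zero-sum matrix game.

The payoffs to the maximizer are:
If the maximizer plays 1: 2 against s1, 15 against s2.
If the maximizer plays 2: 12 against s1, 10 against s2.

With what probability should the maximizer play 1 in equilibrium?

2/15

Row minima are 2 and 10, so the maximizer's maximin is 10; column maxima are 12 and 15, so the minimizer's minimax is 12. These differ, so the equilibrium is in mixed strategies.
Let the maximizer play 1 with probability p. The minimizer is indifferent when 2p + 12(1−p) = 15p + 10(1−p), giving p = 2/15.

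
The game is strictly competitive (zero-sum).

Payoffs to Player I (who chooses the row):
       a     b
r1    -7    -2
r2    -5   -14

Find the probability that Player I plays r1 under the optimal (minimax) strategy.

Row minima are -7 and -14, so Player I's maximin is -7; column maxima are -5 and -2, so Player II's minimax is -5. These differ, so the equilibrium is in mixed strategies.
Let Player I play r1 with probability p. Player II is indifferent when −7p − 5(1−p) = −2p − 14(1−p), giving p = 9/14.

9/14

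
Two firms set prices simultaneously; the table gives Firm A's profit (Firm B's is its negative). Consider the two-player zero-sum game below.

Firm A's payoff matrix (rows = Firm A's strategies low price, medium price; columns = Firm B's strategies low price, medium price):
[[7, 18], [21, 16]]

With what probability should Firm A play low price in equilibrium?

Row minima are 7 and 16, so Firm A's maximin is 16; column maxima are 21 and 18, so Firm B's minimax is 18. These differ, so the equilibrium is in mixed strategies.
Let Firm A play low price with probability p. Firm B is indifferent when 7p + 21(1−p) = 18p + 16(1−p), giving p = 5/16.

5/16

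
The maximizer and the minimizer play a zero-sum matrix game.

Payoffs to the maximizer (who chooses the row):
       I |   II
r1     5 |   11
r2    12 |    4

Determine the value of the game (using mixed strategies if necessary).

8

Row minima are 5 and 4, so the maximizer's maximin is 5; column maxima are 12 and 11, so the minimizer's minimax is 11. These differ, so the equilibrium is in mixed strategies.
Let the maximizer play r1 with probability p. The minimizer is indifferent when 5p + 12(1−p) = 11p + 4(1−p), giving p = 4/7.
Let the minimizer play I with probability q. The maximizer is indifferent when 5q + 11(1−q) = 12q + 4(1−q), giving q = 1/2.
The value is 5·(1/2) + (11)·(1/2) = 8.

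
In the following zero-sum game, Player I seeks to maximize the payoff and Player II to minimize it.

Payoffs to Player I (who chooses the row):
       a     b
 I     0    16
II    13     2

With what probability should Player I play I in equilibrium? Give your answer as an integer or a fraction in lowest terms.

11/27

Row minima are 0 and 2, so Player I's maximin is 2; column maxima are 13 and 16, so Player II's minimax is 13. These differ, so the equilibrium is in mixed strategies.
Let Player I play I with probability p. Player II is indifferent when 13(1−p) = 16p + 2(1−p), giving p = 11/27.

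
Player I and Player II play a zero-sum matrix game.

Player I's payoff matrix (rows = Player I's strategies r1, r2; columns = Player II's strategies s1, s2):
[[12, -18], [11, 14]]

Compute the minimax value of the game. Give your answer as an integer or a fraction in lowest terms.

Row minima are -18 and 11, so Player I's maximin is 11; column maxima are 12 and 14, so Player II's minimax is 12. These differ, so the equilibrium is in mixed strategies.
Let Player I play r1 with probability p. Player II is indifferent when 12p + 11(1−p) = −18p + 14(1−p), giving p = 1/11.
Let Player II play s1 with probability q. Player I is indifferent when 12q − 18(1−q) = 11q + 14(1−q), giving q = 32/33.
The value is 12·(32/33) + (-18)·(1/33) = 122/11.

122/11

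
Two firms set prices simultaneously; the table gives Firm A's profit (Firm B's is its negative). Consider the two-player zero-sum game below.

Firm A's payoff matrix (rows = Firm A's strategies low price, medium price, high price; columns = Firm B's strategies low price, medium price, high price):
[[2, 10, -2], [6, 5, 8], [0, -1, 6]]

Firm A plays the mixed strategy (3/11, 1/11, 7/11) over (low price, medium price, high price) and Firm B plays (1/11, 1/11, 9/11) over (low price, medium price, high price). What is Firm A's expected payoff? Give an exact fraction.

436/121

Against (1/11, 1/11, 9/11), each row's expected payoff is low price: -6/11; medium price: 83/11; high price: 53/11.
Taking the (3/11, 1/11, 7/11)-weighted average: (3/11)·(-6/11) + (1/11)·(83/11) + (7/11)·(53/11) = 436/121.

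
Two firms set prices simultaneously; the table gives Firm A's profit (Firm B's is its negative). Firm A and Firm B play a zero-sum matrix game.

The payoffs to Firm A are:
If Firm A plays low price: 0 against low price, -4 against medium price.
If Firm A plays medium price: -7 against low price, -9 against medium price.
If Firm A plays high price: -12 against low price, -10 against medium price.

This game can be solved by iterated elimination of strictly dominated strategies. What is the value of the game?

Row medium price is strictly dominated by row low price (0>-7, -4>-9); eliminate medium price.
Row high price is strictly dominated by row low price (0>-12, -4>-10); eliminate high price.
Column low price is strictly dominated by medium price for Firm B (-4<0); eliminate low price.
Only (low price, medium price) remains, with payoff -4.

-4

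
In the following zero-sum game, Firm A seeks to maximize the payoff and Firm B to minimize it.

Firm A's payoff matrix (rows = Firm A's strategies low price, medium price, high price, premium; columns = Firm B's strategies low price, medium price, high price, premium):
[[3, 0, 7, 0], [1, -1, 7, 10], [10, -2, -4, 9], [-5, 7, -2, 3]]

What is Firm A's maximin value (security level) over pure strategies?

0

The worst-case payoff for each row is low price: 0, medium price: -1, high price: -4, premium: -5.
The best of these is 0.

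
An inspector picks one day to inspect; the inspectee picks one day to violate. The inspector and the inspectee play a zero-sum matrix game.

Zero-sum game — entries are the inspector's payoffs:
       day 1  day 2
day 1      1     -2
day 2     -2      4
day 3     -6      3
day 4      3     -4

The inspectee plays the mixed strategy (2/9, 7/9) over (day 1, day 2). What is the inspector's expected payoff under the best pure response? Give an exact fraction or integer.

day 1: (1)·(2/9) + (-2)·(7/9) = -4/3.
day 2: (-2)·(2/9) + (4)·(7/9) = 8/3.
day 3: (-6)·(2/9) + (3)·(7/9) = 1.
day 4: (3)·(2/9) + (-4)·(7/9) = -22/9.
The best pure response is day 2 with expected payoff 8/3.

8/3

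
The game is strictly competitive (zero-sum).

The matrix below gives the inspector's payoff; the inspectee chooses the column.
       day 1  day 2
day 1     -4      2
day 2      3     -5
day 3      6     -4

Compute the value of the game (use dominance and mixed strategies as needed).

-1/4

Row day 2 is strictly dominated by row day 3, so the inspector never plays it.
The remaining 2×2 game on (day 1, day 3) × (day 1, day 2) has no saddle point. Let the inspector play day 1 with probability p; indifference gives −4p + 6(1−p) = 2p − 4(1−p), so p = 5/8.
Similarly the inspectee's optimal q on day 1 is 3/8, and the value is -4·(3/8) + (2)·(5/8) = -1/4.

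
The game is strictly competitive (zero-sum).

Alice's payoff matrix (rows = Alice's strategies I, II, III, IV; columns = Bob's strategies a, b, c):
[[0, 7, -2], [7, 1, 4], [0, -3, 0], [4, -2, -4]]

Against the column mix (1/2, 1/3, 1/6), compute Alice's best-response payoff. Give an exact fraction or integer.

I: (0)·(1/2) + (7)·(1/3) + (-2)·(1/6) = 2.
II: (7)·(1/2) + (1)·(1/3) + (4)·(1/6) = 9/2.
III: (0)·(1/2) + (-3)·(1/3) + (0)·(1/6) = -1.
IV: (4)·(1/2) + (-2)·(1/3) + (-4)·(1/6) = 2/3.
The best pure response is II with expected payoff 9/2.

9/2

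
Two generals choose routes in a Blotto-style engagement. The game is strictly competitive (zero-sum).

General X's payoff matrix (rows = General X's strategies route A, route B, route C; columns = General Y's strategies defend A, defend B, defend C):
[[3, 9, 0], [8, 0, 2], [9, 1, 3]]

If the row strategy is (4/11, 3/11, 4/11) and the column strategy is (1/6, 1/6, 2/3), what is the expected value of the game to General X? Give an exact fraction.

Against (1/6, 1/6, 2/3), each row's expected payoff is route A: 2; route B: 8/3; route C: 11/3.
Taking the (4/11, 3/11, 4/11)-weighted average: (4/11)·(2) + (3/11)·(8/3) + (4/11)·(11/3) = 92/33.

92/33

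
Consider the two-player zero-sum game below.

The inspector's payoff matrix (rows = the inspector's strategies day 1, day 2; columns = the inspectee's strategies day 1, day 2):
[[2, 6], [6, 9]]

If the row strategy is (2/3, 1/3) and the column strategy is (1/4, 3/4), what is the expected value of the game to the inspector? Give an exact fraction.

73/12

Against (1/4, 3/4), each row's expected payoff is day 1: 5; day 2: 33/4.
Taking the (2/3, 1/3)-weighted average: (2/3)·(5) + (1/3)·(33/4) = 73/12.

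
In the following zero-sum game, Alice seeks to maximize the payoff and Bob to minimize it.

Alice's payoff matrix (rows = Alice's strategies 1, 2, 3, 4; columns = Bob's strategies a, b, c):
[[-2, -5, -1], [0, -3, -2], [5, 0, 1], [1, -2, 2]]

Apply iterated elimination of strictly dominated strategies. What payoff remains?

Column c is strictly dominated by b for Bob (-5<-1, -3<-2, 0<1, -2<2); eliminate c.
Column a is strictly dominated by b for Bob (-5<-2, -3<0, 0<5, -2<1); eliminate a.
Row 1 is strictly dominated by row 2 (-3>-5); eliminate 1.
Row 4 is strictly dominated by row 3 (0>-2); eliminate 4.
Row 2 is strictly dominated by row 3 (0>-3); eliminate 2.
Only (3, b) remains, with payoff 0.

0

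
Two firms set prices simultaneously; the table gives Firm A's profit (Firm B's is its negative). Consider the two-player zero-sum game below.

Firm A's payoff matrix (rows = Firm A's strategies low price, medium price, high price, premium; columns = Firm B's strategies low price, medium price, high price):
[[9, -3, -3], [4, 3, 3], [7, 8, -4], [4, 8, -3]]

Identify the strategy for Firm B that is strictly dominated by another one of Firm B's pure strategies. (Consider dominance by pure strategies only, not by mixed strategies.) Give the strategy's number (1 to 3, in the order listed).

1

Firm B prefers columns that give Firm A less. Compare low price with high price: -3 < 9, 3 < 4, -4 < 7, -3 < 4.
So high price strictly dominates low price for Firm B; low price is strictly dominated.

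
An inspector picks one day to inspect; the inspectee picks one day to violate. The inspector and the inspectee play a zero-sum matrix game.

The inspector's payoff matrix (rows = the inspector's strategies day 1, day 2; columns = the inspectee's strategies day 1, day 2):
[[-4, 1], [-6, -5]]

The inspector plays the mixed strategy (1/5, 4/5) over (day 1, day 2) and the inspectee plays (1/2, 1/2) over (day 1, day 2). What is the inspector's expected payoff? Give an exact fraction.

Against (1/2, 1/2), each row's expected payoff is day 1: -3/2; day 2: -11/2.
Taking the (1/5, 4/5)-weighted average: (1/5)·(-3/2) + (4/5)·(-11/2) = -47/10.

-47/10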